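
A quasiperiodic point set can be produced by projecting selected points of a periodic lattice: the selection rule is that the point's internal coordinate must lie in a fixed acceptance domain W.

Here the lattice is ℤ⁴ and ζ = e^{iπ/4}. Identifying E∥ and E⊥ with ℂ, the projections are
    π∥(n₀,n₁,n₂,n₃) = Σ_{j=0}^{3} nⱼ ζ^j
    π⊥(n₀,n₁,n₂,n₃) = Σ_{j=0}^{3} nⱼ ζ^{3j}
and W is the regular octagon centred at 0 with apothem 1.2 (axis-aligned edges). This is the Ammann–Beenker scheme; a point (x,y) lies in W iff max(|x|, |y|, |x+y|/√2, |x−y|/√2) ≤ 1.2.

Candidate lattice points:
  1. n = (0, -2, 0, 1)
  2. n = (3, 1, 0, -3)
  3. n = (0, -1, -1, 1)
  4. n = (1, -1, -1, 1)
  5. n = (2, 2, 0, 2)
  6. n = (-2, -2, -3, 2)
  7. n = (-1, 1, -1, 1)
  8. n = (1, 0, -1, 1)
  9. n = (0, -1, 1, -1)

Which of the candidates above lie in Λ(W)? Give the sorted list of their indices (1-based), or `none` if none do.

With ζ = e^{iπ/4} the internal vectors are ζ^0,ζ^3,ζ^6,ζ^9.
#1 (0, -2, 0, 1): internal (2.12132, -0.70711); octagon support 2.12132 vs apothem 1.2 → ∉ W
#2 (3, 1, 0, -3): internal (0.17157, -1.41421); octagon support 1.41421 vs apothem 1.2 → ∉ W
#3 (0, -1, -1, 1): internal (1.41421, 1.00000); octagon support 1.70711 vs apothem 1.2 → ∉ W
#4 (1, -1, -1, 1): internal (2.41421, 1.00000); octagon support 2.41421 vs apothem 1.2 → ∉ W
#5 (2, 2, 0, 2): internal (2.00000, 2.82843); octagon support 3.41421 vs apothem 1.2 → ∉ W
#6 (-2, -2, -3, 2): internal (0.82843, 3.00000); octagon support 3.00000 vs apothem 1.2 → ∉ W
#7 (-1, 1, -1, 1): internal (-1.00000, 2.41421); octagon support 2.41421 vs apothem 1.2 → ∉ W
#8 (1, 0, -1, 1): internal (1.70711, 1.70711); octagon support 2.41421 vs apothem 1.2 → ∉ W
#9 (0, -1, 1, -1): internal (0.00000, -2.41421); octagon support 2.41421 vs apothem 1.2 → ∉ W

none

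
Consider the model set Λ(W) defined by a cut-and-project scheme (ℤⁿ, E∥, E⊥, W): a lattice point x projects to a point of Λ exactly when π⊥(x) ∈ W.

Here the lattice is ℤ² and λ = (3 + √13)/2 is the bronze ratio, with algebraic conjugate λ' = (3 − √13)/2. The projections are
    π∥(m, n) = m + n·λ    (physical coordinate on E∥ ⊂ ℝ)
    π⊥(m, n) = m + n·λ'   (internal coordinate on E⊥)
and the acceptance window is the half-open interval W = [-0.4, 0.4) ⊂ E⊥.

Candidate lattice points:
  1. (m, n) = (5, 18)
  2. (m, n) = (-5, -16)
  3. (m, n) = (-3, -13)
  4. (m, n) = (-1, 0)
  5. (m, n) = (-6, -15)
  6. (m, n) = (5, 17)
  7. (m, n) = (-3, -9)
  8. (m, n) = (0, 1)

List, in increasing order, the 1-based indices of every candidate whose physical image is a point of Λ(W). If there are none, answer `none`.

2, 6, 7, 8

Numerically λ ≈ 3.302776 and λ' = −1/λ ≈ -0.302776.
#1 (5,18): internal coord 5 + (18)·λ' = -0.449961; -0.449961 ∉ [-0.4, 0.4) → out
#2 (-5,-16): internal coord -5 + (-16)·λ' = -0.155590; -0.155590 ∈ [-0.4, 0.4) → IN Λ
#3 (-3,-13): internal coord -3 + (-13)·λ' = +0.936083; +0.936083 ∉ [-0.4, 0.4) → out
#4 (-1,0): internal coord -1 + (0)·λ' = -1.000000; -1.000000 ∉ [-0.4, 0.4) → out
#5 (-6,-15): internal coord -6 + (-15)·λ' = -1.458365; -1.458365 ∉ [-0.4, 0.4) → out
#6 (5,17): internal coord 5 + (17)·λ' = -0.147186; -0.147186 ∈ [-0.4, 0.4) → IN Λ
#7 (-3,-9): internal coord -3 + (-9)·λ' = -0.275019; -0.275019 ∈ [-0.4, 0.4) → IN Λ
#8 (0,1): internal coord 0 + (1)·λ' = -0.302776; -0.302776 ∈ [-0.4, 0.4) → IN Λ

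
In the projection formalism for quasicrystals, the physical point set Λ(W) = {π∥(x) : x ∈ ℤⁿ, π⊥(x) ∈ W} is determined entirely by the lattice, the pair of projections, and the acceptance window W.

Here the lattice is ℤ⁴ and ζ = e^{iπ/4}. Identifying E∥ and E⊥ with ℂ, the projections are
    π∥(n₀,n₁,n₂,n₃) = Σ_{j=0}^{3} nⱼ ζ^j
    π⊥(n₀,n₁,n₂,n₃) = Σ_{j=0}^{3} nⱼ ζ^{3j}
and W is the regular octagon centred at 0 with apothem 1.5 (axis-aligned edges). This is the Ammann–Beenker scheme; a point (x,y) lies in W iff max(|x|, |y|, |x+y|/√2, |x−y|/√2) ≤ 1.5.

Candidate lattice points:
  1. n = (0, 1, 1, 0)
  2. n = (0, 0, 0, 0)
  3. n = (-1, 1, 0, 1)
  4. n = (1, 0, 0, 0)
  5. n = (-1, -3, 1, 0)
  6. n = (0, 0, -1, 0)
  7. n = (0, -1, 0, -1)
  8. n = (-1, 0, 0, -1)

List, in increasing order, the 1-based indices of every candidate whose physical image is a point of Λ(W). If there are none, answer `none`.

1, 2, 4, 6, 7

With ζ = e^{iπ/4} the internal vectors are ζ^0,ζ^3,ζ^6,ζ^9.
#1 (0, 1, 1, 0): internal (-0.70711, -0.29289); octagon support 0.70711 vs apothem 1.5 → ∈ W
#2 (0, 0, 0, 0): internal (0.00000, 0.00000); octagon support 0.00000 vs apothem 1.5 → ∈ W
#3 (-1, 1, 0, 1): internal (-1.00000, 1.41421); octagon support 1.70711 vs apothem 1.5 → ∉ W
#4 (1, 0, 0, 0): internal (1.00000, 0.00000); octagon support 1.00000 vs apothem 1.5 → ∈ W
#5 (-1, -3, 1, 0): internal (1.12132, -3.12132); octagon support 3.12132 vs apothem 1.5 → ∉ W
#6 (0, 0, -1, 0): internal (0.00000, 1.00000); octagon support 1.00000 vs apothem 1.5 → ∈ W
#7 (0, -1, 0, -1): internal (0.00000, -1.41421); octagon support 1.41421 vs apothem 1.5 → ∈ W
#8 (-1, 0, 0, -1): internal (-1.70711, -0.70711); octagon support 1.70711 vs apothem 1.5 → ∉ W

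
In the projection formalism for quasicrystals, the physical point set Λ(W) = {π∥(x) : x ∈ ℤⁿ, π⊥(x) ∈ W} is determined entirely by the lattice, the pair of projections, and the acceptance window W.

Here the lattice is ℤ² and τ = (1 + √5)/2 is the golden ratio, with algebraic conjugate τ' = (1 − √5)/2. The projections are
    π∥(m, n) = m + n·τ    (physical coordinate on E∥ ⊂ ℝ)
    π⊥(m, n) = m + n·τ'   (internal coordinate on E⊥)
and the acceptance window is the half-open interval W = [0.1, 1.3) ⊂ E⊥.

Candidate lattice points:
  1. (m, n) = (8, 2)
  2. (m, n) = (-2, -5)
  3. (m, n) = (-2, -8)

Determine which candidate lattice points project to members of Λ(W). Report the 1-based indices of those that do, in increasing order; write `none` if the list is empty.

2

Compute τ' = (1−√5)/2 = -0.61803, so π⊥(m,n) = m -0.61803·n.
#1 (8,2): internal coord 8 + (2)·τ' = +6.76393; +6.76393 ∉ [0.1, 1.3) → out
#2 (-2,-5): internal coord -2 + (-5)·τ' = +1.09017; +1.09017 ∈ [0.1, 1.3) → IN Λ
#3 (-2,-8): internal coord -2 + (-8)·τ' = +2.94427; +2.94427 ∉ [0.1, 1.3) → out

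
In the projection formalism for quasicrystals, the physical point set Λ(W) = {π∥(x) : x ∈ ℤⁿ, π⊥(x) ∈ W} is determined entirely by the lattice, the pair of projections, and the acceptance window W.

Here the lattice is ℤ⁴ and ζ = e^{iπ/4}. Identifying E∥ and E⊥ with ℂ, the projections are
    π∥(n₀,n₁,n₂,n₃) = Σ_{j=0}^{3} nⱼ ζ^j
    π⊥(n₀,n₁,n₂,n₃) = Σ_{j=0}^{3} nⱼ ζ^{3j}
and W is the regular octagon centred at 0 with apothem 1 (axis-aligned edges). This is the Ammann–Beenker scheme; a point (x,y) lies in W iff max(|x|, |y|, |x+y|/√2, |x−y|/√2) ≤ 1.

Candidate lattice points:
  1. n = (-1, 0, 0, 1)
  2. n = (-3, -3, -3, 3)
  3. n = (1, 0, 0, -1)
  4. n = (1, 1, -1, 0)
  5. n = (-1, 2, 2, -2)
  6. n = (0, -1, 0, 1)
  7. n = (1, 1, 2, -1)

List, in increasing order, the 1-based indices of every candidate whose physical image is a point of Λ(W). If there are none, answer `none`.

With ζ = e^{iπ/4} the internal vectors are ζ^0,ζ^3,ζ^6,ζ^9.
#1 (-1, 0, 0, 1): internal (-0.29289, 0.70711); octagon support 0.70711 vs apothem 1 → ∈ W
#2 (-3, -3, -3, 3): internal (1.24264, 3.00000); octagon support 3.00000 vs apothem 1 → ∉ W
#3 (1, 0, 0, -1): internal (0.29289, -0.70711); octagon support 0.70711 vs apothem 1 → ∈ W
#4 (1, 1, -1, 0): internal (0.29289, 1.70711); octagon support 1.70711 vs apothem 1 → ∉ W
#5 (-1, 2, 2, -2): internal (-3.82843, -2.00000); octagon support 4.12132 vs apothem 1 → ∉ W
#6 (0, -1, 0, 1): internal (1.41421, 0.00000); octagon support 1.41421 vs apothem 1 → ∉ W
#7 (1, 1, 2, -1): internal (-0.41421, -2.00000); octagon support 2.00000 vs apothem 1 → ∉ W

1, 3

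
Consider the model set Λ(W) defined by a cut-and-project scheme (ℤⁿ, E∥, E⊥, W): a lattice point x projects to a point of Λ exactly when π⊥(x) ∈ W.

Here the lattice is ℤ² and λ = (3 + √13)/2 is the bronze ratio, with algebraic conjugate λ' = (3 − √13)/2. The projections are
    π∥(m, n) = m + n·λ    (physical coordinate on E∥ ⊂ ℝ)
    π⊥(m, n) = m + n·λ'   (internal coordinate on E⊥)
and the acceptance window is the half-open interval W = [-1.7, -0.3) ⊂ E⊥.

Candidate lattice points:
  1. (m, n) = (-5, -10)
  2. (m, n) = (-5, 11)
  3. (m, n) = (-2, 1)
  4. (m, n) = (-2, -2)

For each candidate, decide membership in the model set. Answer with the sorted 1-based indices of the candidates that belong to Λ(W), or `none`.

Numerically λ ≈ 3.3028 and λ' = −1/λ ≈ -0.3028.
candidate 1: (m,n)=(-5,-10) → π∥ = -5-10·λ ≈ -38.0278, π⊥ = -5-10·λ' ≈ -1.9722 ∉ [-1.7, -0.3) ⇒ out
candidate 2: (m,n)=(-5,11) → π∥ = -5+11·λ ≈ 31.3305, π⊥ = -5+11·λ' ≈ -8.3305 ∉ [-1.7, -0.3) ⇒ out
candidate 3: (m,n)=(-2,1) → π∥ = -2+1·λ ≈ 1.3028, π⊥ = -2+1·λ' ≈ -2.3028 ∉ [-1.7, -0.3) ⇒ out
candidate 4: (m,n)=(-2,-2) → π∥ = -2-2·λ ≈ -8.6056, π⊥ = -2-2·λ' ≈ -1.3944 ∈ [-1.7, -0.3) ⇒ IN Λ

4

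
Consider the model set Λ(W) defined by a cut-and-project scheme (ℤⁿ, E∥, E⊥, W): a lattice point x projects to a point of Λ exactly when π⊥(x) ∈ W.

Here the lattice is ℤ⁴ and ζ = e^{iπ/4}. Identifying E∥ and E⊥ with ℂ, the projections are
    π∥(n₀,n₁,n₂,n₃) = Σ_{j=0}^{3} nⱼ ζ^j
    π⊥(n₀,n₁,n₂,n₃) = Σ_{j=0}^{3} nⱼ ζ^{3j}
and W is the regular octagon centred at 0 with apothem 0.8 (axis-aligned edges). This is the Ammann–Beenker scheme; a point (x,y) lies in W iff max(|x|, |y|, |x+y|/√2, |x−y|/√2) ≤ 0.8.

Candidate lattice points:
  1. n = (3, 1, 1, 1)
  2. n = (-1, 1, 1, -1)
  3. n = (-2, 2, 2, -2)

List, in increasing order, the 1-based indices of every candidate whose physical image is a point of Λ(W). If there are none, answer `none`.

Internal map: ζ^{3j} for j=0..3 gives (1,0), (−√2/2,√2/2), (0,−1), (√2/2,√2/2).
candidate 1: n = (3, 1, 1, 1) → π⊥ ≈ (+3.00000, +0.41421); max(|x|,|y|,|x±y|/√2) = 3.00000 > 0.8 ⇒ ∉ W
candidate 2: n = (-1, 1, 1, -1) → π⊥ ≈ (-2.41421, -1.00000); max(|x|,|y|,|x±y|/√2) = 2.41421 > 0.8 ⇒ ∉ W
candidate 3: n = (-2, 2, 2, -2) → π⊥ ≈ (-4.82843, -2.00000); max(|x|,|y|,|x±y|/√2) = 4.82843 > 0.8 ⇒ ∉ W

none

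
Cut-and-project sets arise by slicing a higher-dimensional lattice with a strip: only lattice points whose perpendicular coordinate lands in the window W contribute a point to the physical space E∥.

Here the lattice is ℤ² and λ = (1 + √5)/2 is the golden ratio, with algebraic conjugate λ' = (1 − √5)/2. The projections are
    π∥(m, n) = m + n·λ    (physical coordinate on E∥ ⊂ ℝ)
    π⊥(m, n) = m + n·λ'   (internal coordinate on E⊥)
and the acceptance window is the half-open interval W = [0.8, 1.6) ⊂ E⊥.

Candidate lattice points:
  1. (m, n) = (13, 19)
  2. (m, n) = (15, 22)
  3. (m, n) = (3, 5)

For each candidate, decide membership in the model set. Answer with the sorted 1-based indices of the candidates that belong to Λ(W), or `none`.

1, 2

λ' = (1−√5)/2 ≈ -0.618034.
candidate 1: (m,n)=(13,19) → π∥ = 13+19·λ ≈ 43.742646, π⊥ = 13+19·λ' ≈ 1.257354 ∈ [0.8, 1.6) ⇒ IN Λ
candidate 2: (m,n)=(15,22) → π∥ = 15+22·λ ≈ 50.596748, π⊥ = 15+22·λ' ≈ 1.403252 ∈ [0.8, 1.6) ⇒ IN Λ
candidate 3: (m,n)=(3,5) → π∥ = 3+5·λ ≈ 11.090170, π⊥ = 3+5·λ' ≈ -0.090170 ∉ [0.8, 1.6) ⇒ out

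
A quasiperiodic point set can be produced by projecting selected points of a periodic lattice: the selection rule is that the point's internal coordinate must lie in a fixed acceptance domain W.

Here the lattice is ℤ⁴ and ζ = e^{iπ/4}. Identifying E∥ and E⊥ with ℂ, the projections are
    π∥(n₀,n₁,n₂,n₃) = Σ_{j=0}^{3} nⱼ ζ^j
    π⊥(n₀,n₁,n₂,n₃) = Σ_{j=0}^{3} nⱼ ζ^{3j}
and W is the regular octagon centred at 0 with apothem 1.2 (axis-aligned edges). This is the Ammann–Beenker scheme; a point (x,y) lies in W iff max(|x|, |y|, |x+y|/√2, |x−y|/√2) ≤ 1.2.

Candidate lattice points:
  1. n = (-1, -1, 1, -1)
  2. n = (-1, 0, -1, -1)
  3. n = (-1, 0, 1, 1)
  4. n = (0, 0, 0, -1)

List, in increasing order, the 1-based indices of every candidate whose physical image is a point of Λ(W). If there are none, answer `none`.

3, 4

Internal map: ζ^{3j} for j=0..3 gives (1,0), (−√2/2,√2/2), (0,−1), (√2/2,√2/2).
candidate 1: n = (-1, -1, 1, -1) → π⊥ ≈ (-1.000000, -2.414214); max(|x|,|y|,|x±y|/√2) = 2.414214 > 1.2 ⇒ ∉ W
candidate 2: n = (-1, 0, -1, -1) → π⊥ ≈ (-1.707107, +0.292893); max(|x|,|y|,|x±y|/√2) = 1.707107 > 1.2 ⇒ ∉ W
candidate 3: n = (-1, 0, 1, 1) → π⊥ ≈ (-0.292893, -0.292893); max(|x|,|y|,|x±y|/√2) = 0.414214 ≤ 1.2 ⇒ ∈ W
candidate 4: n = (0, 0, 0, -1) → π⊥ ≈ (-0.707107, -0.707107); max(|x|,|y|,|x±y|/√2) = 1.000000 ≤ 1.2 ⇒ ∈ W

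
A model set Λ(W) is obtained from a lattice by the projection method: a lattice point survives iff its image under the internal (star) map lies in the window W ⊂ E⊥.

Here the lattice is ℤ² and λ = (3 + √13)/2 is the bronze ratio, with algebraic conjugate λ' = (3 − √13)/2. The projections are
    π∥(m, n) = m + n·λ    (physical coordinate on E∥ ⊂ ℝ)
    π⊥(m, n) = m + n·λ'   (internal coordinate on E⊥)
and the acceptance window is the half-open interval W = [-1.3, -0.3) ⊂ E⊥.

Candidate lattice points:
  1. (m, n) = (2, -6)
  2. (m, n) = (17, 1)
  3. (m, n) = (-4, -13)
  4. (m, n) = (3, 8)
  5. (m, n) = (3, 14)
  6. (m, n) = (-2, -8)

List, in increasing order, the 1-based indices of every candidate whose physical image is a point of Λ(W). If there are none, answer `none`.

5

Compute λ' = (3−√13)/2 = -0.30278, so π⊥(m,n) = m -0.30278·n.
[1] lift (2,-6): star map gives 3.81665; window check -1.3 ≤ 3.81665 < -0.3 is false → out
[2] lift (17,1): star map gives 16.69722; window check -1.3 ≤ 16.69722 < -0.3 is false → out
[3] lift (-4,-13): star map gives -0.06392; window check -1.3 ≤ -0.06392 < -0.3 is false → out
[4] lift (3,8): star map gives 0.57779; window check -1.3 ≤ 0.57779 < -0.3 is false → out
[5] lift (3,14): star map gives -1.23886; window check -1.3 ≤ -1.23886 < -0.3 is true → IN Λ
[6] lift (-2,-8): star map gives 0.42221; window check -1.3 ≤ 0.42221 < -0.3 is false → out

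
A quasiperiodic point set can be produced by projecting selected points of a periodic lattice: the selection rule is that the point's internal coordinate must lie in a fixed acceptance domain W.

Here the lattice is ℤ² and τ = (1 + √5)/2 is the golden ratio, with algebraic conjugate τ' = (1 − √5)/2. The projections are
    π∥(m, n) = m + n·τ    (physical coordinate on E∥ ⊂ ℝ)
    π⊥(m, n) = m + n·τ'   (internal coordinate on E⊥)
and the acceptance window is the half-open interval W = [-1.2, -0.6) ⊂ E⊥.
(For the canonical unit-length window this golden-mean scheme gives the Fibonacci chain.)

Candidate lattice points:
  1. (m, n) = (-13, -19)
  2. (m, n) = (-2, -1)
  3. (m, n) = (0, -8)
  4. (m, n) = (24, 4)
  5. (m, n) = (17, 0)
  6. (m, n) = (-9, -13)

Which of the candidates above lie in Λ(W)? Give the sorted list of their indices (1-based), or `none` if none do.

6

Numerically τ ≈ 1.61803 and τ' = −1/τ ≈ -0.61803.
[1] lift (-13,-19): star map gives -1.25735; window check -1.2 ≤ -1.25735 < -0.6 is false → out
[2] lift (-2,-1): star map gives -1.38197; window check -1.2 ≤ -1.38197 < -0.6 is false → out
[3] lift (0,-8): star map gives 4.94427; window check -1.2 ≤ 4.94427 < -0.6 is false → out
[4] lift (24,4): star map gives 21.52786; window check -1.2 ≤ 21.52786 < -0.6 is false → out
[5] lift (17,0): star map gives 17.00000; window check -1.2 ≤ 17.00000 < -0.6 is false → out
[6] lift (-9,-13): star map gives -0.96556; window check -1.2 ≤ -0.96556 < -0.6 is true → IN Λ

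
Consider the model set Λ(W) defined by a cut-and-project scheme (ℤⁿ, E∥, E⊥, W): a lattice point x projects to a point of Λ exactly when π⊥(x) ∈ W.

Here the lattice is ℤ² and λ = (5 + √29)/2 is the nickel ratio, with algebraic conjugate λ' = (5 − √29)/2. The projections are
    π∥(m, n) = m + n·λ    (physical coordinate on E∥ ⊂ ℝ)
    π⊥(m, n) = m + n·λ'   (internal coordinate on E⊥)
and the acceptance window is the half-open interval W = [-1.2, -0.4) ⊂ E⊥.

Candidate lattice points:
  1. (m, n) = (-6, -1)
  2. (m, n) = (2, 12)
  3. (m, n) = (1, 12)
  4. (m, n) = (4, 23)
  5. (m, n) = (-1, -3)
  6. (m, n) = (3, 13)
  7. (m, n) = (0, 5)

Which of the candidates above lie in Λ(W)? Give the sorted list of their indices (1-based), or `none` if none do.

Compute λ' = (5−√29)/2 = -0.192582, so π⊥(m,n) = m -0.192582·n.
#1 (-6,-1): internal coord -6 + (-1)·λ' = -5.807418; -5.807418 ∉ [-1.2, -0.4) → out
#2 (2,12): internal coord 2 + (12)·λ' = -0.310989; -0.310989 ∉ [-1.2, -0.4) → out
#3 (1,12): internal coord 1 + (12)·λ' = -1.310989; -1.310989 ∉ [-1.2, -0.4) → out
#4 (4,23): internal coord 4 + (23)·λ' = -0.429395; -0.429395 ∈ [-1.2, -0.4) → IN Λ
#5 (-1,-3): internal coord -1 + (-3)·λ' = -0.422253; -0.422253 ∈ [-1.2, -0.4) → IN Λ
#6 (3,13): internal coord 3 + (13)·λ' = +0.496429; +0.496429 ∉ [-1.2, -0.4) → out
#7 (0,5): internal coord 0 + (5)·λ' = -0.962912; -0.962912 ∈ [-1.2, -0.4) → IN Λ

4, 5, 7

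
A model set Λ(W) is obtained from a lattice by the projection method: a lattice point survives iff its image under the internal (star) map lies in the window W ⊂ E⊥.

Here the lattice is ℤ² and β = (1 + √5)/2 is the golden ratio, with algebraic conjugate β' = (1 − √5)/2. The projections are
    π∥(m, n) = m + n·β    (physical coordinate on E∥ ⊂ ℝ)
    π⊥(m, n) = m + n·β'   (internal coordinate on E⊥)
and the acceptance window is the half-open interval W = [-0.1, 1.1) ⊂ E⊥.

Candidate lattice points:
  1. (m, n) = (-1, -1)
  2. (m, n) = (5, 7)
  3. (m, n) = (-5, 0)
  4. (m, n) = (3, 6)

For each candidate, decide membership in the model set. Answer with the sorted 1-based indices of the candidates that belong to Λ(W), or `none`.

2

Compute β' = (1−√5)/2 = -0.6180, so π⊥(m,n) = m -0.6180·n.
[1] lift (-1,-1): star map gives -0.3820; window check -0.1 ≤ -0.3820 < 1.1 is false → out
[2] lift (5,7): star map gives 0.6738; window check -0.1 ≤ 0.6738 < 1.1 is true → IN Λ
[3] lift (-5,0): star map gives -5.0000; window check -0.1 ≤ -5.0000 < 1.1 is false → out
[4] lift (3,6): star map gives -0.7082; window check -0.1 ≤ -0.7082 < 1.1 is false → out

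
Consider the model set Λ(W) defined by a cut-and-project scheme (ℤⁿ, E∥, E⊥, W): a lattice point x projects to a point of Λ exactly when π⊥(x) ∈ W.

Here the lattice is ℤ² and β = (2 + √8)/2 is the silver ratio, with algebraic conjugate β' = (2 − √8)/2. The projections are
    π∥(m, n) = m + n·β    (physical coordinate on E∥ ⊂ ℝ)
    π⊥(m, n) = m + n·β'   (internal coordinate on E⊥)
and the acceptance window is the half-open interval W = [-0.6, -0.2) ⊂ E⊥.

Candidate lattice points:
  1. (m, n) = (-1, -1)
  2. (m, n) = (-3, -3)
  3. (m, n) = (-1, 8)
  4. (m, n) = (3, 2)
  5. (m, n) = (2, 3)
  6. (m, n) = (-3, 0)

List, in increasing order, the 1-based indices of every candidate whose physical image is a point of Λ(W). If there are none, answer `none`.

1

Compute β' = (2−√8)/2 = -0.414214, so π⊥(m,n) = m -0.414214·n.
[1] lift (-1,-1): star map gives -0.585786; window check -0.6 ≤ -0.585786 < -0.2 is true → IN Λ
[2] lift (-3,-3): star map gives -1.757359; window check -0.6 ≤ -1.757359 < -0.2 is false → out
[3] lift (-1,8): star map gives -4.313708; window check -0.6 ≤ -4.313708 < -0.2 is false → out
[4] lift (3,2): star map gives 2.171573; window check -0.6 ≤ 2.171573 < -0.2 is false → out
[5] lift (2,3): star map gives 0.757359; window check -0.6 ≤ 0.757359 < -0.2 is false → out
[6] lift (-3,0): star map gives -3.000000; window check -0.6 ≤ -3.000000 < -0.2 is false → out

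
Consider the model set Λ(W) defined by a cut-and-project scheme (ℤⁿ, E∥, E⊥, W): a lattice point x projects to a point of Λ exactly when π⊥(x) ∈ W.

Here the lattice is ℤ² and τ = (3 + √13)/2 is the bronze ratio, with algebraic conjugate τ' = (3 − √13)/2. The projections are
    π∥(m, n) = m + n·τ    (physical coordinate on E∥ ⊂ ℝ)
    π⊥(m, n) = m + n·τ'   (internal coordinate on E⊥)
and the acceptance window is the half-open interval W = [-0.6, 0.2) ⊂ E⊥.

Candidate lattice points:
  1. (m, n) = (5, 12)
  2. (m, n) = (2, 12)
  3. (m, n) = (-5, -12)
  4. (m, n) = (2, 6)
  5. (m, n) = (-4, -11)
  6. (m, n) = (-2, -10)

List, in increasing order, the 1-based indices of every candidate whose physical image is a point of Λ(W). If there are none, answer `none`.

τ' = (3−√13)/2 ≈ -0.30278.
#1 (5,12): internal coord 5 + (12)·τ' = +1.36669; +1.36669 ∉ [-0.6, 0.2) → out
#2 (2,12): internal coord 2 + (12)·τ' = -1.63331; -1.63331 ∉ [-0.6, 0.2) → out
#3 (-5,-12): internal coord -5 + (-12)·τ' = -1.36669; -1.36669 ∉ [-0.6, 0.2) → out
#4 (2,6): internal coord 2 + (6)·τ' = +0.18335; +0.18335 ∈ [-0.6, 0.2) → IN Λ
#5 (-4,-11): internal coord -4 + (-11)·τ' = -0.66947; -0.66947 ∉ [-0.6, 0.2) → out
#6 (-2,-10): internal coord -2 + (-10)·τ' = +1.02776; +1.02776 ∉ [-0.6, 0.2) → out

4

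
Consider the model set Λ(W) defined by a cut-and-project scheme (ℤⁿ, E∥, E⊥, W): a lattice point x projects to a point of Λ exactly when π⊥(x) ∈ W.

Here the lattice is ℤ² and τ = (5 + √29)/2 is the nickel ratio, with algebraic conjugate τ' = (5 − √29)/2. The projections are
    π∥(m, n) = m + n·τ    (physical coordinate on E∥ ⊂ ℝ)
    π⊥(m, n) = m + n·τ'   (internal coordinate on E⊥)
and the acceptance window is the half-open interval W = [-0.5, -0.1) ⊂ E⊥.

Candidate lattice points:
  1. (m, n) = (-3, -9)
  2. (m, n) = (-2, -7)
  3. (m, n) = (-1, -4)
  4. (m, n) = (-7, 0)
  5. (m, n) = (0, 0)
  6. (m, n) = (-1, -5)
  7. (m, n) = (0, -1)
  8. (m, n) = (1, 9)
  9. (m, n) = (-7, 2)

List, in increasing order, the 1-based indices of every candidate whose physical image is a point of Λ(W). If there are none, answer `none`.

Compute τ' = (5−√29)/2 = -0.192582, so π⊥(m,n) = m -0.192582·n.
#1 (-3,-9): internal coord -3 + (-9)·τ' = -1.266758; -1.266758 ∉ [-0.5, -0.1) → out
#2 (-2,-7): internal coord -2 + (-7)·τ' = -0.651923; -0.651923 ∉ [-0.5, -0.1) → out
#3 (-1,-4): internal coord -1 + (-4)·τ' = -0.229670; -0.229670 ∈ [-0.5, -0.1) → IN Λ
#4 (-7,0): internal coord -7 + (0)·τ' = -7.000000; -7.000000 ∉ [-0.5, -0.1) → out
#5 (0,0): internal coord 0 + (0)·τ' = +0.000000; +0.000000 ∉ [-0.5, -0.1) → out
#6 (-1,-5): internal coord -1 + (-5)·τ' = -0.037088; -0.037088 ∉ [-0.5, -0.1) → out
#7 (0,-1): internal coord 0 + (-1)·τ' = +0.192582; +0.192582 ∉ [-0.5, -0.1) → out
#8 (1,9): internal coord 1 + (9)·τ' = -0.733242; -0.733242 ∉ [-0.5, -0.1) → out
#9 (-7,2): internal coord -7 + (2)·τ' = -7.385165; -7.385165 ∉ [-0.5, -0.1) → out

3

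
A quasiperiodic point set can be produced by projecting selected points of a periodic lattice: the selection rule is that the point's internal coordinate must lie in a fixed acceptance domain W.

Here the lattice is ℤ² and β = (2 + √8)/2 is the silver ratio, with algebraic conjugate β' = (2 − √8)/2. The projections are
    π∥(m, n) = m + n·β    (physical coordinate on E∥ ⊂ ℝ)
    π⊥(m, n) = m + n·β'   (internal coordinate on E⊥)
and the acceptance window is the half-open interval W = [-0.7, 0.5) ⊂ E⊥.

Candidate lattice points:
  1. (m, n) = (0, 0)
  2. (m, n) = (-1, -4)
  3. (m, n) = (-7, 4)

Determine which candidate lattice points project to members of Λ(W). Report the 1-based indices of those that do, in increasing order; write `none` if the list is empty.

1

Numerically β ≈ 2.41421 and β' = −1/β ≈ -0.41421.
[1] lift (0,0): star map gives 0.00000; window check -0.7 ≤ 0.00000 < 0.5 is true → IN Λ
[2] lift (-1,-4): star map gives 0.65685; window check -0.7 ≤ 0.65685 < 0.5 is false → out
[3] lift (-7,4): star map gives -8.65685; window check -0.7 ≤ -8.65685 < 0.5 is false → out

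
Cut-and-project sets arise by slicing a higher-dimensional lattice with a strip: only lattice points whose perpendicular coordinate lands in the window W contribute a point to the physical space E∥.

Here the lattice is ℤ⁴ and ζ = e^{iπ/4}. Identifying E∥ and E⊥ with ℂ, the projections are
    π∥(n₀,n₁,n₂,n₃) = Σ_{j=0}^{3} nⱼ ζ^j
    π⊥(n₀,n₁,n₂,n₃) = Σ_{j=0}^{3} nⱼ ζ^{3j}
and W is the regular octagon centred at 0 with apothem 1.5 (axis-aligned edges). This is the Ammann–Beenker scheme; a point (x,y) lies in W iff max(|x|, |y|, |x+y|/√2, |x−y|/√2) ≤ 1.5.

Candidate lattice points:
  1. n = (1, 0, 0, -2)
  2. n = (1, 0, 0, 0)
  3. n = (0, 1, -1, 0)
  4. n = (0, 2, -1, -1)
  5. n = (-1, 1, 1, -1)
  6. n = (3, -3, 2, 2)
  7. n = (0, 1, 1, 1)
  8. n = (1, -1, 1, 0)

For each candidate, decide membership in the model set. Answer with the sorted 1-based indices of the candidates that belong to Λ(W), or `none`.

With ζ = e^{iπ/4} the internal vectors are ζ^0,ζ^3,ζ^6,ζ^9.
#1 (1, 0, 0, -2): internal (-0.414214, -1.414214); octagon support 1.414214 vs apothem 1.5 → ∈ W
#2 (1, 0, 0, 0): internal (1.000000, 0.000000); octagon support 1.000000 vs apothem 1.5 → ∈ W
#3 (0, 1, -1, 0): internal (-0.707107, 1.707107); octagon support 1.707107 vs apothem 1.5 → ∉ W
#4 (0, 2, -1, -1): internal (-2.121320, 1.707107); octagon support 2.707107 vs apothem 1.5 → ∉ W
#5 (-1, 1, 1, -1): internal (-2.414214, -1.000000); octagon support 2.414214 vs apothem 1.5 → ∉ W
#6 (3, -3, 2, 2): internal (6.535534, -2.707107); octagon support 6.535534 vs apothem 1.5 → ∉ W
#7 (0, 1, 1, 1): internal (0.000000, 0.414214); octagon support 0.414214 vs apothem 1.5 → ∈ W
#8 (1, -1, 1, 0): internal (1.707107, -1.707107); octagon support 2.414214 vs apothem 1.5 → ∉ W

1, 2, 7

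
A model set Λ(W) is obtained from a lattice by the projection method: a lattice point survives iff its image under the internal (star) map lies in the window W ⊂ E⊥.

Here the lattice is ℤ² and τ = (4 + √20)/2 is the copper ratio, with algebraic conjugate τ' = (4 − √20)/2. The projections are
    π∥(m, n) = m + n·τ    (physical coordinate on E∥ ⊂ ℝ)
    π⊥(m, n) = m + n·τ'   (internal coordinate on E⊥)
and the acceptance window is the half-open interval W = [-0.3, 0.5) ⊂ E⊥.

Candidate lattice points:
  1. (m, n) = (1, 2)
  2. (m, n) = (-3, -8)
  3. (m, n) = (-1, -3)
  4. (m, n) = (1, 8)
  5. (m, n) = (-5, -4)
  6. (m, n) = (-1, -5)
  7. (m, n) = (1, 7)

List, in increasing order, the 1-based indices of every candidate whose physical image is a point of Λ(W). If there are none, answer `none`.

τ' = (4−√20)/2 ≈ -0.2361.
candidate 1: (m,n)=(1,2) → π∥ = 1+2·τ ≈ 9.4721, π⊥ = 1+2·τ' ≈ 0.5279 ∉ [-0.3, 0.5) ⇒ out
candidate 2: (m,n)=(-3,-8) → π∥ = -3-8·τ ≈ -36.8885, π⊥ = -3-8·τ' ≈ -1.1115 ∉ [-0.3, 0.5) ⇒ out
candidate 3: (m,n)=(-1,-3) → π∥ = -1-3·τ ≈ -13.7082, π⊥ = -1-3·τ' ≈ -0.2918 ∈ [-0.3, 0.5) ⇒ IN Λ
candidate 4: (m,n)=(1,8) → π∥ = 1+8·τ ≈ 34.8885, π⊥ = 1+8·τ' ≈ -0.8885 ∉ [-0.3, 0.5) ⇒ out
candidate 5: (m,n)=(-5,-4) → π∥ = -5-4·τ ≈ -21.9443, π⊥ = -5-4·τ' ≈ -4.0557 ∉ [-0.3, 0.5) ⇒ out
candidate 6: (m,n)=(-1,-5) → π∥ = -1-5·τ ≈ -22.1803, π⊥ = -1-5·τ' ≈ 0.1803 ∈ [-0.3, 0.5) ⇒ IN Λ
candidate 7: (m,n)=(1,7) → π∥ = 1+7·τ ≈ 30.6525, π⊥ = 1+7·τ' ≈ -0.6525 ∉ [-0.3, 0.5) ⇒ out

3, 6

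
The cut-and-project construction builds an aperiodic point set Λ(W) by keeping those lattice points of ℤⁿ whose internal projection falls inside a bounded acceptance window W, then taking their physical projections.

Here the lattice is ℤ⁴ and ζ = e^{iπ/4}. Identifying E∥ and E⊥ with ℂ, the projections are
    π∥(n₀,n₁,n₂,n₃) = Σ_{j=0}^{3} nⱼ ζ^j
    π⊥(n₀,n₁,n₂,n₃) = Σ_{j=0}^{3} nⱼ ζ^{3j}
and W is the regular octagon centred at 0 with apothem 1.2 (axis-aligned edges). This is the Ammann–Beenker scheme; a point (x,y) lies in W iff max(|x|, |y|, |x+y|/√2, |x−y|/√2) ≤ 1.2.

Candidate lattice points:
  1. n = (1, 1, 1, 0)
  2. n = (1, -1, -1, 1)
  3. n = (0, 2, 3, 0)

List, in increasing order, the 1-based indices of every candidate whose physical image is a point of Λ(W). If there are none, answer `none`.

π⊥(n) = n₀ + n₁ζ³ + n₂ζ⁶ + n₃ζ⁹ where ζ = e^{iπ/4}.
candidate 1: n = (1, 1, 1, 0) → π⊥ ≈ (+0.29289, -0.29289); max(|x|,|y|,|x±y|/√2) = 0.41421 ≤ 1.2 ⇒ ∈ W
candidate 2: n = (1, -1, -1, 1) → π⊥ ≈ (+2.41421, +1.00000); max(|x|,|y|,|x±y|/√2) = 2.41421 > 1.2 ⇒ ∉ W
candidate 3: n = (0, 2, 3, 0) → π⊥ ≈ (-1.41421, -1.58579); max(|x|,|y|,|x±y|/√2) = 2.12132 > 1.2 ⇒ ∉ W

1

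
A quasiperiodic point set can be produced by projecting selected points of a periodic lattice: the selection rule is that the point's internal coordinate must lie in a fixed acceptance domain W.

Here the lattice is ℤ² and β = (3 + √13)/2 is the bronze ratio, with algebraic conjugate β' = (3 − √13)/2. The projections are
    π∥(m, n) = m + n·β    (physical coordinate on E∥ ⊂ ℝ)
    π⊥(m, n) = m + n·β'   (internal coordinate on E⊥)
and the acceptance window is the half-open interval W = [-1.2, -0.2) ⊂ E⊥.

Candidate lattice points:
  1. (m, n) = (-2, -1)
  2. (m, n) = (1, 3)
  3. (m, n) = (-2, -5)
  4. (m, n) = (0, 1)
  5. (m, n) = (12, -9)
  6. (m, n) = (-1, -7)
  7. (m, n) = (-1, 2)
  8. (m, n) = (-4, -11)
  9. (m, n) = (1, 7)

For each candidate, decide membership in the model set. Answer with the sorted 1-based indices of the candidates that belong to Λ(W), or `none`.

3, 4, 8, 9

Compute β' = (3−√13)/2 = -0.30278, so π⊥(m,n) = m -0.30278·n.
candidate 1: (m,n)=(-2,-1) → π∥ = -2-1·β ≈ -5.30278, π⊥ = -2-1·β' ≈ -1.69722 ∉ [-1.2, -0.2) ⇒ out
candidate 2: (m,n)=(1,3) → π∥ = 1+3·β ≈ 10.90833, π⊥ = 1+3·β' ≈ 0.09167 ∉ [-1.2, -0.2) ⇒ out
candidate 3: (m,n)=(-2,-5) → π∥ = -2-5·β ≈ -18.51388, π⊥ = -2-5·β' ≈ -0.48612 ∈ [-1.2, -0.2) ⇒ IN Λ
candidate 4: (m,n)=(0,1) → π∥ = 0+1·β ≈ 3.30278, π⊥ = 0+1·β' ≈ -0.30278 ∈ [-1.2, -0.2) ⇒ IN Λ
candidate 5: (m,n)=(12,-9) → π∥ = 12-9·β ≈ -17.72498, π⊥ = 12-9·β' ≈ 14.72498 ∉ [-1.2, -0.2) ⇒ out
candidate 6: (m,n)=(-1,-7) → π∥ = -1-7·β ≈ -24.11943, π⊥ = -1-7·β' ≈ 1.11943 ∉ [-1.2, -0.2) ⇒ out
candidate 7: (m,n)=(-1,2) → π∥ = -1+2·β ≈ 5.60555, π⊥ = -1+2·β' ≈ -1.60555 ∉ [-1.2, -0.2) ⇒ out
candidate 8: (m,n)=(-4,-11) → π∥ = -4-11·β ≈ -40.33053, π⊥ = -4-11·β' ≈ -0.66947 ∈ [-1.2, -0.2) ⇒ IN Λ
candidate 9: (m,n)=(1,7) → π∥ = 1+7·β ≈ 24.11943, π⊥ = 1+7·β' ≈ -1.11943 ∈ [-1.2, -0.2) ⇒ IN Λ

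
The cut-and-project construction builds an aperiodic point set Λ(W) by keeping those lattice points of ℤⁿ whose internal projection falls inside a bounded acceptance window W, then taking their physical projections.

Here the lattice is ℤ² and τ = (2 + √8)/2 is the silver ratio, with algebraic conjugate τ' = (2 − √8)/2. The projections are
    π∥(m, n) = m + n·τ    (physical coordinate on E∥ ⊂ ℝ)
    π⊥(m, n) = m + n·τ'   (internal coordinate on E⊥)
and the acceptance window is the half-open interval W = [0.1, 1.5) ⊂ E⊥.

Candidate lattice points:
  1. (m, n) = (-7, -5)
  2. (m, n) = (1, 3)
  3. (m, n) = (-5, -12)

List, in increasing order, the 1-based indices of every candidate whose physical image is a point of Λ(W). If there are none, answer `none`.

Numerically τ ≈ 2.414214 and τ' = −1/τ ≈ -0.414214.
candidate 1: (m,n)=(-7,-5) → π∥ = -7-5·τ ≈ -19.071068, π⊥ = -7-5·τ' ≈ -4.928932 ∉ [0.1, 1.5) ⇒ out
candidate 2: (m,n)=(1,3) → π∥ = 1+3·τ ≈ 8.242641, π⊥ = 1+3·τ' ≈ -0.242641 ∉ [0.1, 1.5) ⇒ out
candidate 3: (m,n)=(-5,-12) → π∥ = -5-12·τ ≈ -33.970563, π⊥ = -5-12·τ' ≈ -0.029437 ∉ [0.1, 1.5) ⇒ out

none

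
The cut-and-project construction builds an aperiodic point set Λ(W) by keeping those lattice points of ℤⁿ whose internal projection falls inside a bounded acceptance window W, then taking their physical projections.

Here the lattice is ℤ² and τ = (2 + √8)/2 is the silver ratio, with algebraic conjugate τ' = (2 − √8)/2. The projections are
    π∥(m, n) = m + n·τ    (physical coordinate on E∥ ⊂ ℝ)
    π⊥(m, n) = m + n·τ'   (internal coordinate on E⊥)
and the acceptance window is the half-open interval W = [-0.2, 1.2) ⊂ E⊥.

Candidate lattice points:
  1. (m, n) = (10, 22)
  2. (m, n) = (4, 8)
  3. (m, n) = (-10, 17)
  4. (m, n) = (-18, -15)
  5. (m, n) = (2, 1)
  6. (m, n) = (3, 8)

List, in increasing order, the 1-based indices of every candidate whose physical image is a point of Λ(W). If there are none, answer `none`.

Numerically τ ≈ 2.4142 and τ' = −1/τ ≈ -0.4142.
#1 (10,22): internal coord 10 + (22)·τ' = +0.8873; +0.8873 ∈ [-0.2, 1.2) → IN Λ
#2 (4,8): internal coord 4 + (8)·τ' = +0.6863; +0.6863 ∈ [-0.2, 1.2) → IN Λ
#3 (-10,17): internal coord -10 + (17)·τ' = -17.0416; -17.0416 ∉ [-0.2, 1.2) → out
#4 (-18,-15): internal coord -18 + (-15)·τ' = -11.7868; -11.7868 ∉ [-0.2, 1.2) → out
#5 (2,1): internal coord 2 + (1)·τ' = +1.5858; +1.5858 ∉ [-0.2, 1.2) → out
#6 (3,8): internal coord 3 + (8)·τ' = -0.3137; -0.3137 ∉ [-0.2, 1.2) → out

1, 2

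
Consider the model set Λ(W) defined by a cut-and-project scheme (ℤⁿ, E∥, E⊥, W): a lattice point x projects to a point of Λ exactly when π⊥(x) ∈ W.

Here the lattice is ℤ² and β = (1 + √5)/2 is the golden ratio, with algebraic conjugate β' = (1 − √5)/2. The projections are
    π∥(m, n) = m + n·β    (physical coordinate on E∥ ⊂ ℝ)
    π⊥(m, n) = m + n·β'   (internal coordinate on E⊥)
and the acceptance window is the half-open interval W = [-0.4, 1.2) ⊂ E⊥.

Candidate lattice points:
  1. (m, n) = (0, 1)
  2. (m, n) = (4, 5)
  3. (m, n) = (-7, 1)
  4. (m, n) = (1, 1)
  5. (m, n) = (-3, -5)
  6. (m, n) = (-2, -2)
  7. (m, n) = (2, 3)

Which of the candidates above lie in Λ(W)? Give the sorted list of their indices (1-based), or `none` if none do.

Compute β' = (1−√5)/2 = -0.618034, so π⊥(m,n) = m -0.618034·n.
candidate 1: (m,n)=(0,1) → π∥ = 0+1·β ≈ 1.618034, π⊥ = 0+1·β' ≈ -0.618034 ∉ [-0.4, 1.2) ⇒ out
candidate 2: (m,n)=(4,5) → π∥ = 4+5·β ≈ 12.090170, π⊥ = 4+5·β' ≈ 0.909830 ∈ [-0.4, 1.2) ⇒ IN Λ
candidate 3: (m,n)=(-7,1) → π∥ = -7+1·β ≈ -5.381966, π⊥ = -7+1·β' ≈ -7.618034 ∉ [-0.4, 1.2) ⇒ out
candidate 4: (m,n)=(1,1) → π∥ = 1+1·β ≈ 2.618034, π⊥ = 1+1·β' ≈ 0.381966 ∈ [-0.4, 1.2) ⇒ IN Λ
candidate 5: (m,n)=(-3,-5) → π∥ = -3-5·β ≈ -11.090170, π⊥ = -3-5·β' ≈ 0.090170 ∈ [-0.4, 1.2) ⇒ IN Λ
candidate 6: (m,n)=(-2,-2) → π∥ = -2-2·β ≈ -5.236068, π⊥ = -2-2·β' ≈ -0.763932 ∉ [-0.4, 1.2) ⇒ out
candidate 7: (m,n)=(2,3) → π∥ = 2+3·β ≈ 6.854102, π⊥ = 2+3·β' ≈ 0.145898 ∈ [-0.4, 1.2) ⇒ IN Λ

2, 4, 5, 7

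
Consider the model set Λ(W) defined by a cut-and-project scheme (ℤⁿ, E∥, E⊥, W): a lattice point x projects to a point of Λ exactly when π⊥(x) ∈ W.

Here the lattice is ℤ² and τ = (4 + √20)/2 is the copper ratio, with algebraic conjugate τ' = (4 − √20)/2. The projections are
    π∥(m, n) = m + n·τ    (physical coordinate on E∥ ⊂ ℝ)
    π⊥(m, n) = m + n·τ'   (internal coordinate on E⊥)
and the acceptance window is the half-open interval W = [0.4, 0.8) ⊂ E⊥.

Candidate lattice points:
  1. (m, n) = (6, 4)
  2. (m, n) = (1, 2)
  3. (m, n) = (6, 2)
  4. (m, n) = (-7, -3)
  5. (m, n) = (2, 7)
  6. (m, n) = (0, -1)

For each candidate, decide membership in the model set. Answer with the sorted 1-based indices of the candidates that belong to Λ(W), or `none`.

2

τ' = (4−√20)/2 ≈ -0.236068.
#1 (6,4): internal coord 6 + (4)·τ' = +5.055728; +5.055728 ∉ [0.4, 0.8) → out
#2 (1,2): internal coord 1 + (2)·τ' = +0.527864; +0.527864 ∈ [0.4, 0.8) → IN Λ
#3 (6,2): internal coord 6 + (2)·τ' = +5.527864; +5.527864 ∉ [0.4, 0.8) → out
#4 (-7,-3): internal coord -7 + (-3)·τ' = -6.291796; -6.291796 ∉ [0.4, 0.8) → out
#5 (2,7): internal coord 2 + (7)·τ' = +0.347524; +0.347524 ∉ [0.4, 0.8) → out
#6 (0,-1): internal coord 0 + (-1)·τ' = +0.236068; +0.236068 ∉ [0.4, 0.8) → out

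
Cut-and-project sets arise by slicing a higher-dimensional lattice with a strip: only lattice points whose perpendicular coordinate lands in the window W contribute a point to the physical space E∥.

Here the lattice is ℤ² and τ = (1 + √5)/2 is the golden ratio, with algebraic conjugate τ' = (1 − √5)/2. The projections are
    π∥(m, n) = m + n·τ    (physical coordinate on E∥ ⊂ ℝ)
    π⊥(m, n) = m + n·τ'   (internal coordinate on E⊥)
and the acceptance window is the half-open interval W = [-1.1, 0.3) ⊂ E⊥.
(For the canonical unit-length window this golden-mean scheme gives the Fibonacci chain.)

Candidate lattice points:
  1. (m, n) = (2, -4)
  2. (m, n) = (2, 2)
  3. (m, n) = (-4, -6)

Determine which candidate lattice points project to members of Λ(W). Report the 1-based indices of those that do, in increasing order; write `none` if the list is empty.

Numerically τ ≈ 1.6180 and τ' = −1/τ ≈ -0.6180.
[1] lift (2,-4): star map gives 4.4721; window check -1.1 ≤ 4.4721 < 0.3 is false → out
[2] lift (2,2): star map gives 0.7639; window check -1.1 ≤ 0.7639 < 0.3 is false → out
[3] lift (-4,-6): star map gives -0.2918; window check -1.1 ≤ -0.2918 < 0.3 is true → IN Λ

3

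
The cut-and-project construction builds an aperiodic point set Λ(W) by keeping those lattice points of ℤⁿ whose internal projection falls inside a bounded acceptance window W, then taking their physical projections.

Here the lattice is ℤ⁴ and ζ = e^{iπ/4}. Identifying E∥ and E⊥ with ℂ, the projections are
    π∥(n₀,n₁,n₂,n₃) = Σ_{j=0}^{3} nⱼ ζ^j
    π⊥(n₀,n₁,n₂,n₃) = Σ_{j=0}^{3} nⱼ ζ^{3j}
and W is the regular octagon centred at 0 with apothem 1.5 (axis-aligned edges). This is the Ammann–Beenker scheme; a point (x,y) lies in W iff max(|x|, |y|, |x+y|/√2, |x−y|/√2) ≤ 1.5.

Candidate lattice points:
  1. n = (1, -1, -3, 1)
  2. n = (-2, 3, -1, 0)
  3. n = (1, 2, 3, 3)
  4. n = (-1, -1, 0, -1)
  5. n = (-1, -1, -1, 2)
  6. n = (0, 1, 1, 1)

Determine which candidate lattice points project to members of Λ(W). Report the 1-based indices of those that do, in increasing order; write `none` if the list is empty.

6

π⊥(n) = n₀ + n₁ζ³ + n₂ζ⁶ + n₃ζ⁹ where ζ = e^{iπ/4}.
#1 (1, -1, -3, 1): internal (2.414214, 3.000000); octagon support 3.828427 vs apothem 1.5 → ∉ W
#2 (-2, 3, -1, 0): internal (-4.121320, 3.121320); octagon support 5.121320 vs apothem 1.5 → ∉ W
#3 (1, 2, 3, 3): internal (1.707107, 0.535534); octagon support 1.707107 vs apothem 1.5 → ∉ W
#4 (-1, -1, 0, -1): internal (-1.000000, -1.414214); octagon support 1.707107 vs apothem 1.5 → ∉ W
#5 (-1, -1, -1, 2): internal (1.121320, 1.707107); octagon support 2.000000 vs apothem 1.5 → ∉ W
#6 (0, 1, 1, 1): internal (0.000000, 0.414214); octagon support 0.414214 vs apothem 1.5 → ∈ W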